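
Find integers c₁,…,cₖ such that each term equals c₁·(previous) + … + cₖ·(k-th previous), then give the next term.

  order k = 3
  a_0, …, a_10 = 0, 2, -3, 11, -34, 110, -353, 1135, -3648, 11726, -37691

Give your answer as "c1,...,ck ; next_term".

  a_3 = -3·-3 + 1·2 + 1·0 = 11
  a_4 = -3·11 + 1·-3 + 1·2 = -34
  a_5 = -3·-34 + 1·11 + 1·-3 = 110
  a_6 = -3·110 + 1·-34 + 1·11 = -353
  a_7 = -3·-353 + 1·110 + 1·-34 = 1135
  a_8 = -3·1135 + 1·-353 + 1·110 = -3648
  a_9 = -3·-3648 + 1·1135 + 1·-353 = 11726
  a_10 = -3·11726 + 1·-3648 + 1·1135 = -37691
  a_11 = -3·-37691 + 1·11726 + 1·-3648 = 121151

-3,1,1 ; 121151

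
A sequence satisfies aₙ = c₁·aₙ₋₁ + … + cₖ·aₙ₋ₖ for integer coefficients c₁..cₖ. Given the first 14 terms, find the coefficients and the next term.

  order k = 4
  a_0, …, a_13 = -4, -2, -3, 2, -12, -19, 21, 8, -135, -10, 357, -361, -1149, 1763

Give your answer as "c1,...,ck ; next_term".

  a_4 = 0·2 + -2·-3 + 3·-2 + 3·-4 = -12
  a_5 = 0·-12 + -2·2 + 3·-3 + 3·-2 = -19
  a_6 = 0·-19 + -2·-12 + 3·2 + 3·-3 = 21
  a_7 = 0·21 + -2·-19 + 3·-12 + 3·2 = 8
  a_8 = 0·8 + -2·21 + 3·-19 + 3·-12 = -135
  a_9 = 0·-135 + -2·8 + 3·21 + 3·-19 = -10
  a_10 = 0·-10 + -2·-135 + 3·8 + 3·21 = 357
  a_11 = 0·357 + -2·-10 + 3·-135 + 3·8 = -361
  a_12 = 0·-361 + -2·357 + 3·-10 + 3·-135 = -1149
  a_13 = 0·-1149 + -2·-361 + 3·357 + 3·-10 = 1763
  a_14 = 0·1763 + -2·-1149 + 3·-361 + 3·357 = 2286

0,-2,3,3 ; 2286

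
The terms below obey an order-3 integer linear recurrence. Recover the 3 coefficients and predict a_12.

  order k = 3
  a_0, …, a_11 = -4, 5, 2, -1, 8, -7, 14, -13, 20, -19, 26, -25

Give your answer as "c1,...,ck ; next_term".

-1,1,1 ; 32

  a_3 = -1·2 + 1·5 + 1·-4 = -1
  a_4 = -1·-1 + 1·2 + 1·5 = 8
  a_5 = -1·8 + 1·-1 + 1·2 = -7
  a_6 = -1·-7 + 1·8 + 1·-1 = 14
  a_7 = -1·14 + 1·-7 + 1·8 = -13
  a_8 = -1·-13 + 1·14 + 1·-7 = 20
  a_9 = -1·20 + 1·-13 + 1·14 = -19
  a_10 = -1·-19 + 1·20 + 1·-13 = 26
  a_11 = -1·26 + 1·-19 + 1·20 = -25
  a_12 = -1·-25 + 1·26 + 1·-19 = 32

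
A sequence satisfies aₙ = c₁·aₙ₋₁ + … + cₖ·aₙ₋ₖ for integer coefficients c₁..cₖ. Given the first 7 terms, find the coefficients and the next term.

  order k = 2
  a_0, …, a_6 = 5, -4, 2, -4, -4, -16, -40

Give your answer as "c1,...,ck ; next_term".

2,2 ; -112

  a_2 = 2·-4 + 2·5 = 2
  a_3 = 2·2 + 2·-4 = -4
  a_4 = 2·-4 + 2·2 = -4
  a_5 = 2·-4 + 2·-4 = -16
  a_6 = 2·-16 + 2·-4 = -40
  a_7 = 2·-40 + 2·-16 = -112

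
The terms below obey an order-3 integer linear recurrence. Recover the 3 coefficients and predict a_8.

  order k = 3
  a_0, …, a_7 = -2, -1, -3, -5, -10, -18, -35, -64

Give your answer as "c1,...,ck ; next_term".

0,3,1 ; -123

  a_3 = 0·-3 + 3·-1 + 1·-2 = -5
  a_4 = 0·-5 + 3·-3 + 1·-1 = -10
  a_5 = 0·-10 + 3·-5 + 1·-3 = -18
  a_6 = 0·-18 + 3·-10 + 1·-5 = -35
  a_7 = 0·-35 + 3·-18 + 1·-10 = -64
  a_8 = 0·-64 + 3·-35 + 1·-18 = -123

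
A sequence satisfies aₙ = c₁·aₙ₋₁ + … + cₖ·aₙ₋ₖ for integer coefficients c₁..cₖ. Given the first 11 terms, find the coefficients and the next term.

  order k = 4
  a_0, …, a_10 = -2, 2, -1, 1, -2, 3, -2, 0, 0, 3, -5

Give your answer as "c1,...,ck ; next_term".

-1,-1,0,1 ; 2

  a_4 = -1·1 + -1·-1 + 0·2 + 1·-2 = -2
  a_5 = -1·-2 + -1·1 + 0·-1 + 1·2 = 3
  a_6 = -1·3 + -1·-2 + 0·1 + 1·-1 = -2
  a_7 = -1·-2 + -1·3 + 0·-2 + 1·1 = 0
  a_8 = -1·0 + -1·-2 + 0·3 + 1·-2 = 0
  a_9 = -1·0 + -1·0 + 0·-2 + 1·3 = 3
  a_10 = -1·3 + -1·0 + 0·0 + 1·-2 = -5
  a_11 = -1·-5 + -1·3 + 0·0 + 1·0 = 2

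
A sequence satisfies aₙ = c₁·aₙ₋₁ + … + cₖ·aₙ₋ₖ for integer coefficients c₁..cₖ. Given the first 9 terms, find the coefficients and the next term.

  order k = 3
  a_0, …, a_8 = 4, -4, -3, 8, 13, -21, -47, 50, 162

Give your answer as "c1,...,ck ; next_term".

0,-3,-1 ; -103

  a_3 = 0·-3 + -3·-4 + -1·4 = 8
  a_4 = 0·8 + -3·-3 + -1·-4 = 13
  a_5 = 0·13 + -3·8 + -1·-3 = -21
  a_6 = 0·-21 + -3·13 + -1·8 = -47
  a_7 = 0·-47 + -3·-21 + -1·13 = 50
  a_8 = 0·50 + -3·-47 + -1·-21 = 162
  a_9 = 0·162 + -3·50 + -1·-47 = -103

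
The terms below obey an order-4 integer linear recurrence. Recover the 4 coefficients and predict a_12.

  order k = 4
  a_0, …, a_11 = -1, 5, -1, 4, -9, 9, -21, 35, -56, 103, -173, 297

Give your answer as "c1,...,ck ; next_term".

  a_4 = -1·4 + 1·-1 + -1·5 + -1·-1 = -9
  a_5 = -1·-9 + 1·4 + -1·-1 + -1·5 = 9
  a_6 = -1·9 + 1·-9 + -1·4 + -1·-1 = -21
  a_7 = -1·-21 + 1·9 + -1·-9 + -1·4 = 35
  a_8 = -1·35 + 1·-21 + -1·9 + -1·-9 = -56
  a_9 = -1·-56 + 1·35 + -1·-21 + -1·9 = 103
  a_10 = -1·103 + 1·-56 + -1·35 + -1·-21 = -173
  a_11 = -1·-173 + 1·103 + -1·-56 + -1·35 = 297
  a_12 = -1·297 + 1·-173 + -1·103 + -1·-56 = -517

-1,1,-1,-1 ; -517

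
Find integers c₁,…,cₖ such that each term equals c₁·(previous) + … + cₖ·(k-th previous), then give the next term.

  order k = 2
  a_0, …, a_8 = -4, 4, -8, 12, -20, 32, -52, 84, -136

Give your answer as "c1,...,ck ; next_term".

  a_2 = -1·4 + 1·-4 = -8
  a_3 = -1·-8 + 1·4 = 12
  a_4 = -1·12 + 1·-8 = -20
  a_5 = -1·-20 + 1·12 = 32
  a_6 = -1·32 + 1·-20 = -52
  a_7 = -1·-52 + 1·32 = 84
  a_8 = -1·84 + 1·-52 = -136
  a_9 = -1·-136 + 1·84 = 220

-1,1 ; 220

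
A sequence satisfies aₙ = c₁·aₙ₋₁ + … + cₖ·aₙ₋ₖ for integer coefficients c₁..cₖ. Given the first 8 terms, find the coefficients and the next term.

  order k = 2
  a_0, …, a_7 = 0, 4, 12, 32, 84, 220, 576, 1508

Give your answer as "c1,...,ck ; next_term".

3,-1 ; 3948

  a_2 = 3·4 + -1·0 = 12
  a_3 = 3·12 + -1·4 = 32
  a_4 = 3·32 + -1·12 = 84
  a_5 = 3·84 + -1·32 = 220
  a_6 = 3·220 + -1·84 = 576
  a_7 = 3·576 + -1·220 = 1508
  a_8 = 3·1508 + -1·576 = 3948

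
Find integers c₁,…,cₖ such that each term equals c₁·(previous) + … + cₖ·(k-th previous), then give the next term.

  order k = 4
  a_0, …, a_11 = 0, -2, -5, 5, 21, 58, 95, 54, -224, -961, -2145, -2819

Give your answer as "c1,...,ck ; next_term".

  a_4 = 2·5 + -1·-5 + -3·-2 + -3·0 = 21
  a_5 = 2·21 + -1·5 + -3·-5 + -3·-2 = 58
  a_6 = 2·58 + -1·21 + -3·5 + -3·-5 = 95
  a_7 = 2·95 + -1·58 + -3·21 + -3·5 = 54
  a_8 = 2·54 + -1·95 + -3·58 + -3·21 = -224
  a_9 = 2·-224 + -1·54 + -3·95 + -3·58 = -961
  a_10 = 2·-961 + -1·-224 + -3·54 + -3·95 = -2145
  a_11 = 2·-2145 + -1·-961 + -3·-224 + -3·54 = -2819
  a_12 = 2·-2819 + -1·-2145 + -3·-961 + -3·-224 = 62

2,-1,-3,-3 ; 62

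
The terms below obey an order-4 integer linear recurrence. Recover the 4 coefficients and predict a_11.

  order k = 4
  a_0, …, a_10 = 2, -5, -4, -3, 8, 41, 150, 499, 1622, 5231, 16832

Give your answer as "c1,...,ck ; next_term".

4,-2,-2,1 ; 54121

  a_4 = 4·-3 + -2·-4 + -2·-5 + 1·2 = 8
  a_5 = 4·8 + -2·-3 + -2·-4 + 1·-5 = 41
  a_6 = 4·41 + -2·8 + -2·-3 + 1·-4 = 150
  a_7 = 4·150 + -2·41 + -2·8 + 1·-3 = 499
  a_8 = 4·499 + -2·150 + -2·41 + 1·8 = 1622
  a_9 = 4·1622 + -2·499 + -2·150 + 1·41 = 5231
  a_10 = 4·5231 + -2·1622 + -2·499 + 1·150 = 16832
  a_11 = 4·16832 + -2·5231 + -2·1622 + 1·499 = 54121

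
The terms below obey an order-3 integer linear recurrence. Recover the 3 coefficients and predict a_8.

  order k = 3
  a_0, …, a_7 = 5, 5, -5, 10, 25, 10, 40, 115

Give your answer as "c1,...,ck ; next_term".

  a_3 = 1·-5 + 0·5 + 3·5 = 10
  a_4 = 1·10 + 0·-5 + 3·5 = 25
  a_5 = 1·25 + 0·10 + 3·-5 = 10
  a_6 = 1·10 + 0·25 + 3·10 = 40
  a_7 = 1·40 + 0·10 + 3·25 = 115
  a_8 = 1·115 + 0·40 + 3·10 = 145

1,0,3 ; 145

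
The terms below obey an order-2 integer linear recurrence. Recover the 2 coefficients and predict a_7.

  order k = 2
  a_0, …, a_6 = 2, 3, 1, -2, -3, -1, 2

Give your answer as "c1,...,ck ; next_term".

  a_2 = 1·3 + -1·2 = 1
  a_3 = 1·1 + -1·3 = -2
  a_4 = 1·-2 + -1·1 = -3
  a_5 = 1·-3 + -1·-2 = -1
  a_6 = 1·-1 + -1·-3 = 2
  a_7 = 1·2 + -1·-1 = 3

1,-1 ; 3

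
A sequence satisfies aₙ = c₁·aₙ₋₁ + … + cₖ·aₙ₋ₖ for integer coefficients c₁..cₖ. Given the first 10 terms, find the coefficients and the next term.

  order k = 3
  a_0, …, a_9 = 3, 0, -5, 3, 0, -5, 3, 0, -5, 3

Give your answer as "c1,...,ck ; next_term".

  a_3 = 0·-5 + 0·0 + 1·3 = 3
  a_4 = 0·3 + 0·-5 + 1·0 = 0
  a_5 = 0·0 + 0·3 + 1·-5 = -5
  a_6 = 0·-5 + 0·0 + 1·3 = 3
  a_7 = 0·3 + 0·-5 + 1·0 = 0
  a_8 = 0·0 + 0·3 + 1·-5 = -5
  a_9 = 0·-5 + 0·0 + 1·3 = 3
  a_10 = 0·3 + 0·-5 + 1·0 = 0

0,0,1 ; 0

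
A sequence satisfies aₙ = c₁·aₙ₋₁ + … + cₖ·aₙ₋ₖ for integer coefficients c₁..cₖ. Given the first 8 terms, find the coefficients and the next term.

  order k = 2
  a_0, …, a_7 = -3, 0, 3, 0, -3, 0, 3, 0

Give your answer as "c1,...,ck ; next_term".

0,-1 ; -3

  a_2 = 0·0 + -1·-3 = 3
  a_3 = 0·3 + -1·0 = 0
  a_4 = 0·0 + -1·3 = -3
  a_5 = 0·-3 + -1·0 = 0
  a_6 = 0·0 + -1·-3 = 3
  a_7 = 0·3 + -1·0 = 0
  a_8 = 0·0 + -1·3 = -3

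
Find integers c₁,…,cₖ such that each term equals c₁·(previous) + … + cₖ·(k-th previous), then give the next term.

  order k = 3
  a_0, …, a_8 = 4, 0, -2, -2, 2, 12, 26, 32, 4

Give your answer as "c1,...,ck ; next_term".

3,-4,1 ; -90

  a_3 = 3·-2 + -4·0 + 1·4 = -2
  a_4 = 3·-2 + -4·-2 + 1·0 = 2
  a_5 = 3·2 + -4·-2 + 1·-2 = 12
  a_6 = 3·12 + -4·2 + 1·-2 = 26
  a_7 = 3·26 + -4·12 + 1·2 = 32
  a_8 = 3·32 + -4·26 + 1·12 = 4
  a_9 = 3·4 + -4·32 + 1·26 = -90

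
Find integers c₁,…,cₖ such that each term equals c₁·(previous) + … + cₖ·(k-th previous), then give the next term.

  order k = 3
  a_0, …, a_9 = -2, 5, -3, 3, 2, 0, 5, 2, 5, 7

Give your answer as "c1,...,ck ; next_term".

  a_3 = 0·-3 + 1·5 + 1·-2 = 3
  a_4 = 0·3 + 1·-3 + 1·5 = 2
  a_5 = 0·2 + 1·3 + 1·-3 = 0
  a_6 = 0·0 + 1·2 + 1·3 = 5
  a_7 = 0·5 + 1·0 + 1·2 = 2
  a_8 = 0·2 + 1·5 + 1·0 = 5
  a_9 = 0·5 + 1·2 + 1·5 = 7
  a_10 = 0·7 + 1·5 + 1·2 = 7

0,1,1 ; 7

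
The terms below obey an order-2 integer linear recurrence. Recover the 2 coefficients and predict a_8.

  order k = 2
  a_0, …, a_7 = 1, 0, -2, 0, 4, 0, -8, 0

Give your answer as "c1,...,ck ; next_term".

  a_2 = 0·0 + -2·1 = -2
  a_3 = 0·-2 + -2·0 = 0
  a_4 = 0·0 + -2·-2 = 4
  a_5 = 0·4 + -2·0 = 0
  a_6 = 0·0 + -2·4 = -8
  a_7 = 0·-8 + -2·0 = 0
  a_8 = 0·0 + -2·-8 = 16

0,-2 ; 16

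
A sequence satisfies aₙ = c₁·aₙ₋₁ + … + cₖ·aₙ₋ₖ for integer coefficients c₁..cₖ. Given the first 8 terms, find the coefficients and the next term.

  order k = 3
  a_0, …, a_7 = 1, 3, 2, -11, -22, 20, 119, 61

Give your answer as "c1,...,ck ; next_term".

  a_3 = 1·2 + -4·3 + -1·1 = -11
  a_4 = 1·-11 + -4·2 + -1·3 = -22
  a_5 = 1·-22 + -4·-11 + -1·2 = 20
  a_6 = 1·20 + -4·-22 + -1·-11 = 119
  a_7 = 1·119 + -4·20 + -1·-22 = 61
  a_8 = 1·61 + -4·119 + -1·20 = -435

1,-4,-1 ; -435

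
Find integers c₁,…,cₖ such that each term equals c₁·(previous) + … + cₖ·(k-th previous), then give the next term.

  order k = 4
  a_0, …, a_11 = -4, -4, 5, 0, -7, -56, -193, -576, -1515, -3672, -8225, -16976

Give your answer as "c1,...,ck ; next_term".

4,-3,-4,2 ; -31571

  a_4 = 4·0 + -3·5 + -4·-4 + 2·-4 = -7
  a_5 = 4·-7 + -3·0 + -4·5 + 2·-4 = -56
  a_6 = 4·-56 + -3·-7 + -4·0 + 2·5 = -193
  a_7 = 4·-193 + -3·-56 + -4·-7 + 2·0 = -576
  a_8 = 4·-576 + -3·-193 + -4·-56 + 2·-7 = -1515
  a_9 = 4·-1515 + -3·-576 + -4·-193 + 2·-56 = -3672
  a_10 = 4·-3672 + -3·-1515 + -4·-576 + 2·-193 = -8225
  a_11 = 4·-8225 + -3·-3672 + -4·-1515 + 2·-576 = -16976
  a_12 = 4·-16976 + -3·-8225 + -4·-3672 + 2·-1515 = -31571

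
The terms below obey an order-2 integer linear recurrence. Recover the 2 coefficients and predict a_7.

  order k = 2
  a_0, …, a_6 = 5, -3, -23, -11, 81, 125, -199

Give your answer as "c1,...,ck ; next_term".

  a_2 = 1·-3 + -4·5 = -23
  a_3 = 1·-23 + -4·-3 = -11
  a_4 = 1·-11 + -4·-23 = 81
  a_5 = 1·81 + -4·-11 = 125
  a_6 = 1·125 + -4·81 = -199
  a_7 = 1·-199 + -4·125 = -699

1,-4 ; -699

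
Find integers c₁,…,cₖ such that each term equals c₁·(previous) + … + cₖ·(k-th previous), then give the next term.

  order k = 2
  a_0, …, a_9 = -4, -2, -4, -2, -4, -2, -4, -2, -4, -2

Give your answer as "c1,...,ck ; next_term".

  a_2 = 0·-2 + 1·-4 = -4
  a_3 = 0·-4 + 1·-2 = -2
  a_4 = 0·-2 + 1·-4 = -4
  a_5 = 0·-4 + 1·-2 = -2
  a_6 = 0·-2 + 1·-4 = -4
  a_7 = 0·-4 + 1·-2 = -2
  a_8 = 0·-2 + 1·-4 = -4
  a_9 = 0·-4 + 1·-2 = -2
  a_10 = 0·-2 + 1·-4 = -4

0,1 ; -4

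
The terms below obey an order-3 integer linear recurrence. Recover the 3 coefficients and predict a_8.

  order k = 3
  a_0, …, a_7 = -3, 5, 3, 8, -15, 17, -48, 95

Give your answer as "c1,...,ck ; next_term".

  a_3 = -1·3 + 1·5 + -2·-3 = 8
  a_4 = -1·8 + 1·3 + -2·5 = -15
  a_5 = -1·-15 + 1·8 + -2·3 = 17
  a_6 = -1·17 + 1·-15 + -2·8 = -48
  a_7 = -1·-48 + 1·17 + -2·-15 = 95
  a_8 = -1·95 + 1·-48 + -2·17 = -177

-1,1,-2 ; -177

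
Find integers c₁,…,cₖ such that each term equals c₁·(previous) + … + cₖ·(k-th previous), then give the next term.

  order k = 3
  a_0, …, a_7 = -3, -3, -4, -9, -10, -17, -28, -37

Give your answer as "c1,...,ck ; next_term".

0,1,2 ; -62

  a_3 = 0·-4 + 1·-3 + 2·-3 = -9
  a_4 = 0·-9 + 1·-4 + 2·-3 = -10
  a_5 = 0·-10 + 1·-9 + 2·-4 = -17
  a_6 = 0·-17 + 1·-10 + 2·-9 = -28
  a_7 = 0·-28 + 1·-17 + 2·-10 = -37
  a_8 = 0·-37 + 1·-28 + 2·-17 = -62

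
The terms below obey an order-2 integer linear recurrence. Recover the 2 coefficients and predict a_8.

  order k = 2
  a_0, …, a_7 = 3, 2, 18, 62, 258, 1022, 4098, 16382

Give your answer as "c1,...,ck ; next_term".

  a_2 = 3·2 + 4·3 = 18
  a_3 = 3·18 + 4·2 = 62
  a_4 = 3·62 + 4·18 = 258
  a_5 = 3·258 + 4·62 = 1022
  a_6 = 3·1022 + 4·258 = 4098
  a_7 = 3·4098 + 4·1022 = 16382
  a_8 = 3·16382 + 4·4098 = 65538

3,4 ; 65538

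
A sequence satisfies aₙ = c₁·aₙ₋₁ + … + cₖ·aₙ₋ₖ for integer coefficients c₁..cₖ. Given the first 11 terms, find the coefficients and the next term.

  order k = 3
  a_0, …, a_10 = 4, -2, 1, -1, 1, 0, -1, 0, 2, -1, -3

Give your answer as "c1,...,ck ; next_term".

-1,-2,-1 ; 3

  a_3 = -1·1 + -2·-2 + -1·4 = -1
  a_4 = -1·-1 + -2·1 + -1·-2 = 1
  a_5 = -1·1 + -2·-1 + -1·1 = 0
  a_6 = -1·0 + -2·1 + -1·-1 = -1
  a_7 = -1·-1 + -2·0 + -1·1 = 0
  a_8 = -1·0 + -2·-1 + -1·0 = 2
  a_9 = -1·2 + -2·0 + -1·-1 = -1
  a_10 = -1·-1 + -2·2 + -1·0 = -3
  a_11 = -1·-3 + -2·-1 + -1·2 = 3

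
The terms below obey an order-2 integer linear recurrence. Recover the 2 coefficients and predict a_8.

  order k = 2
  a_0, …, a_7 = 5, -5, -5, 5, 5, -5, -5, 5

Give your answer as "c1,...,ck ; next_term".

  a_2 = 0·-5 + -1·5 = -5
  a_3 = 0·-5 + -1·-5 = 5
  a_4 = 0·5 + -1·-5 = 5
  a_5 = 0·5 + -1·5 = -5
  a_6 = 0·-5 + -1·5 = -5
  a_7 = 0·-5 + -1·-5 = 5
  a_8 = 0·5 + -1·-5 = 5

0,-1 ; 5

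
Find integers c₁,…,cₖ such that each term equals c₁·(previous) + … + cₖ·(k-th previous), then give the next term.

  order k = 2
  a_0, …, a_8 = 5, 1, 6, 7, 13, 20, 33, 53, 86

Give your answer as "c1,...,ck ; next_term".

1,1 ; 139

  a_2 = 1·1 + 1·5 = 6
  a_3 = 1·6 + 1·1 = 7
  a_4 = 1·7 + 1·6 = 13
  a_5 = 1·13 + 1·7 = 20
  a_6 = 1·20 + 1·13 = 33
  a_7 = 1·33 + 1·20 = 53
  a_8 = 1·53 + 1·33 = 86
  a_9 = 1·86 + 1·53 = 139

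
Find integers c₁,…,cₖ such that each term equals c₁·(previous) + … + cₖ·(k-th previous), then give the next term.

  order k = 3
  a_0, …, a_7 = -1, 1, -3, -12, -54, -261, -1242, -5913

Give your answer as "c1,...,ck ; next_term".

4,3,3 ; -28161

  a_3 = 4·-3 + 3·1 + 3·-1 = -12
  a_4 = 4·-12 + 3·-3 + 3·1 = -54
  a_5 = 4·-54 + 3·-12 + 3·-3 = -261
  a_6 = 4·-261 + 3·-54 + 3·-12 = -1242
  a_7 = 4·-1242 + 3·-261 + 3·-54 = -5913
  a_8 = 4·-5913 + 3·-1242 + 3·-261 = -28161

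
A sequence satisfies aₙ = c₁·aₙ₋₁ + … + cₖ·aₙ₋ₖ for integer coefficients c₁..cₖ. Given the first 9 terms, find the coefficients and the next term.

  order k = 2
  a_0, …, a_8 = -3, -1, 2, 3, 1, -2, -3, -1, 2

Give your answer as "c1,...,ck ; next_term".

1,-1 ; 3

  a_2 = 1·-1 + -1·-3 = 2
  a_3 = 1·2 + -1·-1 = 3
  a_4 = 1·3 + -1·2 = 1
  a_5 = 1·1 + -1·3 = -2
  a_6 = 1·-2 + -1·1 = -3
  a_7 = 1·-3 + -1·-2 = -1
  a_8 = 1·-1 + -1·-3 = 2
  a_9 = 1·2 + -1·-1 = 3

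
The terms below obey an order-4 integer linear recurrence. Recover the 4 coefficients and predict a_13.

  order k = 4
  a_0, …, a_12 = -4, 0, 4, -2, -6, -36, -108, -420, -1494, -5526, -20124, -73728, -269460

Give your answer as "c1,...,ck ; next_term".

  a_4 = 3·-2 + 3·4 + -3·0 + 3·-4 = -6
  a_5 = 3·-6 + 3·-2 + -3·4 + 3·0 = -36
  a_6 = 3·-36 + 3·-6 + -3·-2 + 3·4 = -108
  a_7 = 3·-108 + 3·-36 + -3·-6 + 3·-2 = -420
  a_8 = 3·-420 + 3·-108 + -3·-36 + 3·-6 = -1494
  a_9 = 3·-1494 + 3·-420 + -3·-108 + 3·-36 = -5526
  a_10 = 3·-5526 + 3·-1494 + -3·-420 + 3·-108 = -20124
  a_11 = 3·-20124 + 3·-5526 + -3·-1494 + 3·-420 = -73728
  a_12 = 3·-73728 + 3·-20124 + -3·-5526 + 3·-1494 = -269460
  a_13 = 3·-269460 + 3·-73728 + -3·-20124 + 3·-5526 = -985770

3,3,-3,3 ; -985770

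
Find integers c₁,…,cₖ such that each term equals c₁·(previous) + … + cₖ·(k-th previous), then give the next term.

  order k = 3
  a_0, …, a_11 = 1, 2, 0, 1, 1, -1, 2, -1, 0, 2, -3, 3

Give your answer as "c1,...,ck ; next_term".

-1,0,1 ; -1

  a_3 = -1·0 + 0·2 + 1·1 = 1
  a_4 = -1·1 + 0·0 + 1·2 = 1
  a_5 = -1·1 + 0·1 + 1·0 = -1
  a_6 = -1·-1 + 0·1 + 1·1 = 2
  a_7 = -1·2 + 0·-1 + 1·1 = -1
  a_8 = -1·-1 + 0·2 + 1·-1 = 0
  a_9 = -1·0 + 0·-1 + 1·2 = 2
  a_10 = -1·2 + 0·0 + 1·-1 = -3
  a_11 = -1·-3 + 0·2 + 1·0 = 3
  a_12 = -1·3 + 0·-3 + 1·2 = -1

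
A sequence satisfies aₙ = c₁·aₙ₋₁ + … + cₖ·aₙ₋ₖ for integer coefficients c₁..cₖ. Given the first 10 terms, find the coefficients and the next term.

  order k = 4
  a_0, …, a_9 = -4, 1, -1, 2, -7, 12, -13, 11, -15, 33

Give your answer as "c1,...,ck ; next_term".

  a_4 = -2·2 + -2·-1 + -1·1 + 1·-4 = -7
  a_5 = -2·-7 + -2·2 + -1·-1 + 1·1 = 12
  a_6 = -2·12 + -2·-7 + -1·2 + 1·-1 = -13
  a_7 = -2·-13 + -2·12 + -1·-7 + 1·2 = 11
  a_8 = -2·11 + -2·-13 + -1·12 + 1·-7 = -15
  a_9 = -2·-15 + -2·11 + -1·-13 + 1·12 = 33
  a_10 = -2·33 + -2·-15 + -1·11 + 1·-13 = -60

-2,-2,-1,1 ; -60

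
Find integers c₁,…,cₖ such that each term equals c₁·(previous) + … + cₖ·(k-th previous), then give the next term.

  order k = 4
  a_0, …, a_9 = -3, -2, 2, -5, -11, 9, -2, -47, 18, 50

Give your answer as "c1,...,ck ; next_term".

  a_4 = 0·-5 + -1·2 + 3·-2 + 1·-3 = -11
  a_5 = 0·-11 + -1·-5 + 3·2 + 1·-2 = 9
  a_6 = 0·9 + -1·-11 + 3·-5 + 1·2 = -2
  a_7 = 0·-2 + -1·9 + 3·-11 + 1·-5 = -47
  a_8 = 0·-47 + -1·-2 + 3·9 + 1·-11 = 18
  a_9 = 0·18 + -1·-47 + 3·-2 + 1·9 = 50
  a_10 = 0·50 + -1·18 + 3·-47 + 1·-2 = -161

0,-1,3,1 ; -161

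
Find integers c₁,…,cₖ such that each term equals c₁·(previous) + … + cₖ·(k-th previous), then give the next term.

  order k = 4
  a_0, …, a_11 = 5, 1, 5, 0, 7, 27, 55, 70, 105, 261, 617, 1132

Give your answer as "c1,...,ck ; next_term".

  a_4 = 2·0 + -2·5 + 2·1 + 3·5 = 7
  a_5 = 2·7 + -2·0 + 2·5 + 3·1 = 27
  a_6 = 2·27 + -2·7 + 2·0 + 3·5 = 55
  a_7 = 2·55 + -2·27 + 2·7 + 3·0 = 70
  a_8 = 2·70 + -2·55 + 2·27 + 3·7 = 105
  a_9 = 2·105 + -2·70 + 2·55 + 3·27 = 261
  a_10 = 2·261 + -2·105 + 2·70 + 3·55 = 617
  a_11 = 2·617 + -2·261 + 2·105 + 3·70 = 1132
  a_12 = 2·1132 + -2·617 + 2·261 + 3·105 = 1867

2,-2,2,3 ; 1867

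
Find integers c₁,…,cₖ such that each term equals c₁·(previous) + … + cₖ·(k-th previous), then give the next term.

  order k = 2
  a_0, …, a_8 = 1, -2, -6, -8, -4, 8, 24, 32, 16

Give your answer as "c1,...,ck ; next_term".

2,-2 ; -32

  a_2 = 2·-2 + -2·1 = -6
  a_3 = 2·-6 + -2·-2 = -8
  a_4 = 2·-8 + -2·-6 = -4
  a_5 = 2·-4 + -2·-8 = 8
  a_6 = 2·8 + -2·-4 = 24
  a_7 = 2·24 + -2·8 = 32
  a_8 = 2·32 + -2·24 = 16
  a_9 = 2·16 + -2·32 = -32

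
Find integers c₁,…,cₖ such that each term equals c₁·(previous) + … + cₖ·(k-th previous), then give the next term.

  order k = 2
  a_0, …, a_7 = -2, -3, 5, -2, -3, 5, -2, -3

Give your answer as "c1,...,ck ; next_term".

  a_2 = -1·-3 + -1·-2 = 5
  a_3 = -1·5 + -1·-3 = -2
  a_4 = -1·-2 + -1·5 = -3
  a_5 = -1·-3 + -1·-2 = 5
  a_6 = -1·5 + -1·-3 = -2
  a_7 = -1·-2 + -1·5 = -3
  a_8 = -1·-3 + -1·-2 = 5

-1,-1 ; 5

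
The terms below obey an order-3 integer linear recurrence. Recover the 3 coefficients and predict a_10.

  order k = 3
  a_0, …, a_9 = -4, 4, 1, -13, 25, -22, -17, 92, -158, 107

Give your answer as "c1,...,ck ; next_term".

  a_3 = -1·1 + 0·4 + 3·-4 = -13
  a_4 = -1·-13 + 0·1 + 3·4 = 25
  a_5 = -1·25 + 0·-13 + 3·1 = -22
  a_6 = -1·-22 + 0·25 + 3·-13 = -17
  a_7 = -1·-17 + 0·-22 + 3·25 = 92
  a_8 = -1·92 + 0·-17 + 3·-22 = -158
  a_9 = -1·-158 + 0·92 + 3·-17 = 107
  a_10 = -1·107 + 0·-158 + 3·92 = 169

-1,0,3 ; 169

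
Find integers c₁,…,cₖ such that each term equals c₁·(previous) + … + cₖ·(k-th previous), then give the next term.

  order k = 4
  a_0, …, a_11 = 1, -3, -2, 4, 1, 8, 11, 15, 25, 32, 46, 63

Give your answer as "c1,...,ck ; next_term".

  a_4 = 1·4 + 1·-2 + 0·-3 + -1·1 = 1
  a_5 = 1·1 + 1·4 + 0·-2 + -1·-3 = 8
  a_6 = 1·8 + 1·1 + 0·4 + -1·-2 = 11
  a_7 = 1·11 + 1·8 + 0·1 + -1·4 = 15
  a_8 = 1·15 + 1·11 + 0·8 + -1·1 = 25
  a_9 = 1·25 + 1·15 + 0·11 + -1·8 = 32
  a_10 = 1·32 + 1·25 + 0·15 + -1·11 = 46
  a_11 = 1·46 + 1·32 + 0·25 + -1·15 = 63
  a_12 = 1·63 + 1·46 + 0·32 + -1·25 = 84

1,1,0,-1 ; 84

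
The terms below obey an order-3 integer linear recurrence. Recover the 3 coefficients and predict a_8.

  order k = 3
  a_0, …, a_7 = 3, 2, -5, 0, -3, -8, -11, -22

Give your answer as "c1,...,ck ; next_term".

  a_3 = 1·-5 + 1·2 + 1·3 = 0
  a_4 = 1·0 + 1·-5 + 1·2 = -3
  a_5 = 1·-3 + 1·0 + 1·-5 = -8
  a_6 = 1·-8 + 1·-3 + 1·0 = -11
  a_7 = 1·-11 + 1·-8 + 1·-3 = -22
  a_8 = 1·-22 + 1·-11 + 1·-8 = -41

1,1,1 ; -41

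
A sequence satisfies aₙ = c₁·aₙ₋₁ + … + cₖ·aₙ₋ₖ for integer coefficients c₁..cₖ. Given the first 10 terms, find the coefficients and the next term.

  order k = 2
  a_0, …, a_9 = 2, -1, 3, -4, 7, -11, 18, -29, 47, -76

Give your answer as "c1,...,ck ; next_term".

  a_2 = -1·-1 + 1·2 = 3
  a_3 = -1·3 + 1·-1 = -4
  a_4 = -1·-4 + 1·3 = 7
  a_5 = -1·7 + 1·-4 = -11
  a_6 = -1·-11 + 1·7 = 18
  a_7 = -1·18 + 1·-11 = -29
  a_8 = -1·-29 + 1·18 = 47
  a_9 = -1·47 + 1·-29 = -76
  a_10 = -1·-76 + 1·47 = 123

-1,1 ; 123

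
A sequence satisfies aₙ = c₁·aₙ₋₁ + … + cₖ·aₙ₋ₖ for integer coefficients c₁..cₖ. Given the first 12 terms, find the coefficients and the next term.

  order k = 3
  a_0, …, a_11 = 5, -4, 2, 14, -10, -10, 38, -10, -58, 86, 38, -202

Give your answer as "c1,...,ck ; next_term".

0,-1,2 ; 134

  a_3 = 0·2 + -1·-4 + 2·5 = 14
  a_4 = 0·14 + -1·2 + 2·-4 = -10
  a_5 = 0·-10 + -1·14 + 2·2 = -10
  a_6 = 0·-10 + -1·-10 + 2·14 = 38
  a_7 = 0·38 + -1·-10 + 2·-10 = -10
  a_8 = 0·-10 + -1·38 + 2·-10 = -58
  a_9 = 0·-58 + -1·-10 + 2·38 = 86
  a_10 = 0·86 + -1·-58 + 2·-10 = 38
  a_11 = 0·38 + -1·86 + 2·-58 = -202
  a_12 = 0·-202 + -1·38 + 2·86 = 134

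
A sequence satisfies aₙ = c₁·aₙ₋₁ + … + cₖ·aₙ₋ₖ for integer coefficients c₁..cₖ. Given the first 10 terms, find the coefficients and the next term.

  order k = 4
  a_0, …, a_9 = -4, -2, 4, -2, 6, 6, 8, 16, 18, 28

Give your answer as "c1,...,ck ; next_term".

  a_4 = 1·-2 + 1·4 + 0·-2 + -1·-4 = 6
  a_5 = 1·6 + 1·-2 + 0·4 + -1·-2 = 6
  a_6 = 1·6 + 1·6 + 0·-2 + -1·4 = 8
  a_7 = 1·8 + 1·6 + 0·6 + -1·-2 = 16
  a_8 = 1·16 + 1·8 + 0·6 + -1·6 = 18
  a_9 = 1·18 + 1·16 + 0·8 + -1·6 = 28
  a_10 = 1·28 + 1·18 + 0·16 + -1·8 = 38

1,1,0,-1 ; 38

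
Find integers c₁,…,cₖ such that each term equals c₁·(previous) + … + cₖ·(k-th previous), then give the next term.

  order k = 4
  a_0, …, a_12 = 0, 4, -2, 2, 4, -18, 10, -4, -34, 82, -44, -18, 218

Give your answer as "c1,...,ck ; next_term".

0,0,1,-4 ; -372

  a_4 = 0·2 + 0·-2 + 1·4 + -4·0 = 4
  a_5 = 0·4 + 0·2 + 1·-2 + -4·4 = -18
  a_6 = 0·-18 + 0·4 + 1·2 + -4·-2 = 10
  a_7 = 0·10 + 0·-18 + 1·4 + -4·2 = -4
  a_8 = 0·-4 + 0·10 + 1·-18 + -4·4 = -34
  a_9 = 0·-34 + 0·-4 + 1·10 + -4·-18 = 82
  a_10 = 0·82 + 0·-34 + 1·-4 + -4·10 = -44
  a_11 = 0·-44 + 0·82 + 1·-34 + -4·-4 = -18
  a_12 = 0·-18 + 0·-44 + 1·82 + -4·-34 = 218
  a_13 = 0·218 + 0·-18 + 1·-44 + -4·82 = -372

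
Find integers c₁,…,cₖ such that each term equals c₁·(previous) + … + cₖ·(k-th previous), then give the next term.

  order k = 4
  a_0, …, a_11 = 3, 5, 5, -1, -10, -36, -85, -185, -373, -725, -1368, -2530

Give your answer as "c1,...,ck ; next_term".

2,1,-2,-1 ; -4605

  a_4 = 2·-1 + 1·5 + -2·5 + -1·3 = -10
  a_5 = 2·-10 + 1·-1 + -2·5 + -1·5 = -36
  a_6 = 2·-36 + 1·-10 + -2·-1 + -1·5 = -85
  a_7 = 2·-85 + 1·-36 + -2·-10 + -1·-1 = -185
  a_8 = 2·-185 + 1·-85 + -2·-36 + -1·-10 = -373
  a_9 = 2·-373 + 1·-185 + -2·-85 + -1·-36 = -725
  a_10 = 2·-725 + 1·-373 + -2·-185 + -1·-85 = -1368
  a_11 = 2·-1368 + 1·-725 + -2·-373 + -1·-185 = -2530
  a_12 = 2·-2530 + 1·-1368 + -2·-725 + -1·-373 = -4605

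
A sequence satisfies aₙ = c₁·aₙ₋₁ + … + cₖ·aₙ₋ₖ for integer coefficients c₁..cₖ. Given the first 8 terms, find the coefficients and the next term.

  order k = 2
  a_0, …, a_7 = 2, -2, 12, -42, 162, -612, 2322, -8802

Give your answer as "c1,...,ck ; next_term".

  a_2 = -3·-2 + 3·2 = 12
  a_3 = -3·12 + 3·-2 = -42
  a_4 = -3·-42 + 3·12 = 162
  a_5 = -3·162 + 3·-42 = -612
  a_6 = -3·-612 + 3·162 = 2322
  a_7 = -3·2322 + 3·-612 = -8802
  a_8 = -3·-8802 + 3·2322 = 33372

-3,3 ; 33372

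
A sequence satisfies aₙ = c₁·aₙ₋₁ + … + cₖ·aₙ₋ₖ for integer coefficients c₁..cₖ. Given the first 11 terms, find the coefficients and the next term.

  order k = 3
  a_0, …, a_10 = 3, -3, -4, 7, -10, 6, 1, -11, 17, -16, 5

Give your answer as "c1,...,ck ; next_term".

-1,0,1 ; 12

  a_3 = -1·-4 + 0·-3 + 1·3 = 7
  a_4 = -1·7 + 0·-4 + 1·-3 = -10
  a_5 = -1·-10 + 0·7 + 1·-4 = 6
  a_6 = -1·6 + 0·-10 + 1·7 = 1
  a_7 = -1·1 + 0·6 + 1·-10 = -11
  a_8 = -1·-11 + 0·1 + 1·6 = 17
  a_9 = -1·17 + 0·-11 + 1·1 = -16
  a_10 = -1·-16 + 0·17 + 1·-11 = 5
  a_11 = -1·5 + 0·-16 + 1·17 = 12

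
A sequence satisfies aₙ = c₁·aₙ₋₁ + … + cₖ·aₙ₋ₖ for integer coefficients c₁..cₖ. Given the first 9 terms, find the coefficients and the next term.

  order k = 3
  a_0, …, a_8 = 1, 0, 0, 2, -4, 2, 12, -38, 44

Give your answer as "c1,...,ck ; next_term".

  a_3 = -2·0 + -3·0 + 2·1 = 2
  a_4 = -2·2 + -3·0 + 2·0 = -4
  a_5 = -2·-4 + -3·2 + 2·0 = 2
  a_6 = -2·2 + -3·-4 + 2·2 = 12
  a_7 = -2·12 + -3·2 + 2·-4 = -38
  a_8 = -2·-38 + -3·12 + 2·2 = 44
  a_9 = -2·44 + -3·-38 + 2·12 = 50

-2,-3,2 ; 50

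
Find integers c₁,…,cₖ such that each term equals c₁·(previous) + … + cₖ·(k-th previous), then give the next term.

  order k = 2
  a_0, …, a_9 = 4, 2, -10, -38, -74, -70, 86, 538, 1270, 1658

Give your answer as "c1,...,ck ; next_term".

  a_2 = 3·2 + -4·4 = -10
  a_3 = 3·-10 + -4·2 = -38
  a_4 = 3·-38 + -4·-10 = -74
  a_5 = 3·-74 + -4·-38 = -70
  a_6 = 3·-70 + -4·-74 = 86
  a_7 = 3·86 + -4·-70 = 538
  a_8 = 3·538 + -4·86 = 1270
  a_9 = 3·1270 + -4·538 = 1658
  a_10 = 3·1658 + -4·1270 = -106

3,-4 ; -106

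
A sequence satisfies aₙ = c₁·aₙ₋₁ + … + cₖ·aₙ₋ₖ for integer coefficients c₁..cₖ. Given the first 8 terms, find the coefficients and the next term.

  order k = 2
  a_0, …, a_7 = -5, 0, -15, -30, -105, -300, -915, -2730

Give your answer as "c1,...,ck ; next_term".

2,3 ; -8205

  a_2 = 2·0 + 3·-5 = -15
  a_3 = 2·-15 + 3·0 = -30
  a_4 = 2·-30 + 3·-15 = -105
  a_5 = 2·-105 + 3·-30 = -300
  a_6 = 2·-300 + 3·-105 = -915
  a_7 = 2·-915 + 3·-300 = -2730
  a_8 = 2·-2730 + 3·-915 = -8205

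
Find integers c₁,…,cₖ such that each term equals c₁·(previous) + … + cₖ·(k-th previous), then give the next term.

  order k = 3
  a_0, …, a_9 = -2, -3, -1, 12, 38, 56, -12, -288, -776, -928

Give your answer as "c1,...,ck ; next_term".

2,-2,-4 ; 848

  a_3 = 2·-1 + -2·-3 + -4·-2 = 12
  a_4 = 2·12 + -2·-1 + -4·-3 = 38
  a_5 = 2·38 + -2·12 + -4·-1 = 56
  a_6 = 2·56 + -2·38 + -4·12 = -12
  a_7 = 2·-12 + -2·56 + -4·38 = -288
  a_8 = 2·-288 + -2·-12 + -4·56 = -776
  a_9 = 2·-776 + -2·-288 + -4·-12 = -928
  a_10 = 2·-928 + -2·-776 + -4·-288 = 848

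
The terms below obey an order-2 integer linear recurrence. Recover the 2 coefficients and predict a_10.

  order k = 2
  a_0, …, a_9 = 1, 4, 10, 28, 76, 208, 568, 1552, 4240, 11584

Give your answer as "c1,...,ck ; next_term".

  a_2 = 2·4 + 2·1 = 10
  a_3 = 2·10 + 2·4 = 28
  a_4 = 2·28 + 2·10 = 76
  a_5 = 2·76 + 2·28 = 208
  a_6 = 2·208 + 2·76 = 568
  a_7 = 2·568 + 2·208 = 1552
  a_8 = 2·1552 + 2·568 = 4240
  a_9 = 2·4240 + 2·1552 = 11584
  a_10 = 2·11584 + 2·4240 = 31648

2,2 ; 31648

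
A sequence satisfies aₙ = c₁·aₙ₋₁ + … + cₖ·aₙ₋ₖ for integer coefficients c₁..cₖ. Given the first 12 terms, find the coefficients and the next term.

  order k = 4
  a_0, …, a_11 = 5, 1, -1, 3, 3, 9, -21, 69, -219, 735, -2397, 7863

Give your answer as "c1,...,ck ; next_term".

-2,3,-3,3 ; -25779

  a_4 = -2·3 + 3·-1 + -3·1 + 3·5 = 3
  a_5 = -2·3 + 3·3 + -3·-1 + 3·1 = 9
  a_6 = -2·9 + 3·3 + -3·3 + 3·-1 = -21
  a_7 = -2·-21 + 3·9 + -3·3 + 3·3 = 69
  a_8 = -2·69 + 3·-21 + -3·9 + 3·3 = -219
  a_9 = -2·-219 + 3·69 + -3·-21 + 3·9 = 735
  a_10 = -2·735 + 3·-219 + -3·69 + 3·-21 = -2397
  a_11 = -2·-2397 + 3·735 + -3·-219 + 3·69 = 7863
  a_12 = -2·7863 + 3·-2397 + -3·735 + 3·-219 = -25779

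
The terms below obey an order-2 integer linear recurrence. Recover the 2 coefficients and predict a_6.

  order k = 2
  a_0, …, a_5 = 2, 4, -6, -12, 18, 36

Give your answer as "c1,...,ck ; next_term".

  a_2 = 0·4 + -3·2 = -6
  a_3 = 0·-6 + -3·4 = -12
  a_4 = 0·-12 + -3·-6 = 18
  a_5 = 0·18 + -3·-12 = 36
  a_6 = 0·36 + -3·18 = -54

0,-3 ; -54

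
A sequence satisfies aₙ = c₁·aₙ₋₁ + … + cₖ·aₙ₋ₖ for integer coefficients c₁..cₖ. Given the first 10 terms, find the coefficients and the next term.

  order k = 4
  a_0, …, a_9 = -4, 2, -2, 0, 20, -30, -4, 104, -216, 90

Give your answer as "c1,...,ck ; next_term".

  a_4 = -1·0 + -2·-2 + 2·2 + -3·-4 = 20
  a_5 = -1·20 + -2·0 + 2·-2 + -3·2 = -30
  a_6 = -1·-30 + -2·20 + 2·0 + -3·-2 = -4
  a_7 = -1·-4 + -2·-30 + 2·20 + -3·0 = 104
  a_8 = -1·104 + -2·-4 + 2·-30 + -3·20 = -216
  a_9 = -1·-216 + -2·104 + 2·-4 + -3·-30 = 90
  a_10 = -1·90 + -2·-216 + 2·104 + -3·-4 = 562

-1,-2,2,-3 ; 562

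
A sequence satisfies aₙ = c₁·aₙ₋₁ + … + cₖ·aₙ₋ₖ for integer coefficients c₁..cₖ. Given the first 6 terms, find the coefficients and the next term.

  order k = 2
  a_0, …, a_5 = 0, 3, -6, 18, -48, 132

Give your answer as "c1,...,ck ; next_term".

-2,2 ; -360

  a_2 = -2·3 + 2·0 = -6
  a_3 = -2·-6 + 2·3 = 18
  a_4 = -2·18 + 2·-6 = -48
  a_5 = -2·-48 + 2·18 = 132
  a_6 = -2·132 + 2·-48 = -360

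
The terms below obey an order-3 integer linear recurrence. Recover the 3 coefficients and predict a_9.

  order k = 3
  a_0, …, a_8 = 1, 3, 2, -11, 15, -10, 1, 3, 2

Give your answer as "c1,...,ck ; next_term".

  a_3 = -2·2 + -2·3 + -1·1 = -11
  a_4 = -2·-11 + -2·2 + -1·3 = 15
  a_5 = -2·15 + -2·-11 + -1·2 = -10
  a_6 = -2·-10 + -2·15 + -1·-11 = 1
  a_7 = -2·1 + -2·-10 + -1·15 = 3
  a_8 = -2·3 + -2·1 + -1·-10 = 2
  a_9 = -2·2 + -2·3 + -1·1 = -11

-2,-2,-1 ; -11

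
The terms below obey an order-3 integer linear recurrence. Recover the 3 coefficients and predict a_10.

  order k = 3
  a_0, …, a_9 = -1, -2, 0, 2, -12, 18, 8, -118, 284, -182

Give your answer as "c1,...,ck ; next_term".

  a_3 = -2·0 + -3·-2 + 4·-1 = 2
  a_4 = -2·2 + -3·0 + 4·-2 = -12
  a_5 = -2·-12 + -3·2 + 4·0 = 18
  a_6 = -2·18 + -3·-12 + 4·2 = 8
  a_7 = -2·8 + -3·18 + 4·-12 = -118
  a_8 = -2·-118 + -3·8 + 4·18 = 284
  a_9 = -2·284 + -3·-118 + 4·8 = -182
  a_10 = -2·-182 + -3·284 + 4·-118 = -960

-2,-3,4 ; -960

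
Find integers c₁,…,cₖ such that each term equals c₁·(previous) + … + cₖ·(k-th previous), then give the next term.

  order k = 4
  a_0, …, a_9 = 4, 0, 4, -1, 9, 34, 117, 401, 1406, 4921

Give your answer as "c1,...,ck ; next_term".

  a_4 = 3·-1 + 1·4 + 2·0 + 2·4 = 9
  a_5 = 3·9 + 1·-1 + 2·4 + 2·0 = 34
  a_6 = 3·34 + 1·9 + 2·-1 + 2·4 = 117
  a_7 = 3·117 + 1·34 + 2·9 + 2·-1 = 401
  a_8 = 3·401 + 1·117 + 2·34 + 2·9 = 1406
  a_9 = 3·1406 + 1·401 + 2·117 + 2·34 = 4921
  a_10 = 3·4921 + 1·1406 + 2·401 + 2·117 = 17205

3,1,2,2 ; 17205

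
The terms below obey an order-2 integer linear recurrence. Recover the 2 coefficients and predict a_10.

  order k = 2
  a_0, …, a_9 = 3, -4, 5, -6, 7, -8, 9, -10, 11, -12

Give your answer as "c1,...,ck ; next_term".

-2,-1 ; 13

  a_2 = -2·-4 + -1·3 = 5
  a_3 = -2·5 + -1·-4 = -6
  a_4 = -2·-6 + -1·5 = 7
  a_5 = -2·7 + -1·-6 = -8
  a_6 = -2·-8 + -1·7 = 9
  a_7 = -2·9 + -1·-8 = -10
  a_8 = -2·-10 + -1·9 = 11
  a_9 = -2·11 + -1·-10 = -12
  a_10 = -2·-12 + -1·11 = 13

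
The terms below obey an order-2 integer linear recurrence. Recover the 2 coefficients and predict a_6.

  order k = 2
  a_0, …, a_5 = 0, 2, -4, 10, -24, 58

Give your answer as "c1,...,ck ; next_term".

  a_2 = -2·2 + 1·0 = -4
  a_3 = -2·-4 + 1·2 = 10
  a_4 = -2·10 + 1·-4 = -24
  a_5 = -2·-24 + 1·10 = 58
  a_6 = -2·58 + 1·-24 = -140

-2,1 ; -140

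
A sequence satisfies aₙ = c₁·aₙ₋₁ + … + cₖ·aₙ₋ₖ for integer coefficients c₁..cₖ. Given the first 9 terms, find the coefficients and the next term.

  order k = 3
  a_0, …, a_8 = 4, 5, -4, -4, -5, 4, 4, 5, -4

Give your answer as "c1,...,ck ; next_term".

  a_3 = 0·-4 + 0·5 + -1·4 = -4
  a_4 = 0·-4 + 0·-4 + -1·5 = -5
  a_5 = 0·-5 + 0·-4 + -1·-4 = 4
  a_6 = 0·4 + 0·-5 + -1·-4 = 4
  a_7 = 0·4 + 0·4 + -1·-5 = 5
  a_8 = 0·5 + 0·4 + -1·4 = -4
  a_9 = 0·-4 + 0·5 + -1·4 = -4

0,0,-1 ; -4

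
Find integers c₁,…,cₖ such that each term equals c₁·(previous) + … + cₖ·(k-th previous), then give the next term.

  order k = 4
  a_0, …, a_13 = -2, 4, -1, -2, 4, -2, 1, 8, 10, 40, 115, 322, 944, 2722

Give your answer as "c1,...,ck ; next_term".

  a_4 = 2·-2 + 2·-1 + 2·4 + -1·-2 = 4
  a_5 = 2·4 + 2·-2 + 2·-1 + -1·4 = -2
  a_6 = 2·-2 + 2·4 + 2·-2 + -1·-1 = 1
  a_7 = 2·1 + 2·-2 + 2·4 + -1·-2 = 8
  a_8 = 2·8 + 2·1 + 2·-2 + -1·4 = 10
  a_9 = 2·10 + 2·8 + 2·1 + -1·-2 = 40
  a_10 = 2·40 + 2·10 + 2·8 + -1·1 = 115
  a_11 = 2·115 + 2·40 + 2·10 + -1·8 = 322
  a_12 = 2·322 + 2·115 + 2·40 + -1·10 = 944
  a_13 = 2·944 + 2·322 + 2·115 + -1·40 = 2722
  a_14 = 2·2722 + 2·944 + 2·322 + -1·115 = 7861

2,2,2,-1 ; 7861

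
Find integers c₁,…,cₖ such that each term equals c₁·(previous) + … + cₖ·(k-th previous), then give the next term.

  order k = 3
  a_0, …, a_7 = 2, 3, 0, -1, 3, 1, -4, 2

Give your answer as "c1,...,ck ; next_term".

  a_3 = 0·0 + -1·3 + 1·2 = -1
  a_4 = 0·-1 + -1·0 + 1·3 = 3
  a_5 = 0·3 + -1·-1 + 1·0 = 1
  a_6 = 0·1 + -1·3 + 1·-1 = -4
  a_7 = 0·-4 + -1·1 + 1·3 = 2
  a_8 = 0·2 + -1·-4 + 1·1 = 5

0,-1,1 ; 5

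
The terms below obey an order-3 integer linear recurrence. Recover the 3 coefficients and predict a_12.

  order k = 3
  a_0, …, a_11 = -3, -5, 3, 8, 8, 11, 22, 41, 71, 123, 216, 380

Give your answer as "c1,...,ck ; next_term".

2,-1,1 ; 667

  a_3 = 2·3 + -1·-5 + 1·-3 = 8
  a_4 = 2·8 + -1·3 + 1·-5 = 8
  a_5 = 2·8 + -1·8 + 1·3 = 11
  a_6 = 2·11 + -1·8 + 1·8 = 22
  a_7 = 2·22 + -1·11 + 1·8 = 41
  a_8 = 2·41 + -1·22 + 1·11 = 71
  a_9 = 2·71 + -1·41 + 1·22 = 123
  a_10 = 2·123 + -1·71 + 1·41 = 216
  a_11 = 2·216 + -1·123 + 1·71 = 380
  a_12 = 2·380 + -1·216 + 1·123 = 667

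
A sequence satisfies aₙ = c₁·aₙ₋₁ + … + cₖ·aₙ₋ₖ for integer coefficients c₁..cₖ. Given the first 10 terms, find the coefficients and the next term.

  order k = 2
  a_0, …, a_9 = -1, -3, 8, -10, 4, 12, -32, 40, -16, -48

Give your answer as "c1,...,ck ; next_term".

-2,-2 ; 128

  a_2 = -2·-3 + -2·-1 = 8
  a_3 = -2·8 + -2·-3 = -10
  a_4 = -2·-10 + -2·8 = 4
  a_5 = -2·4 + -2·-10 = 12
  a_6 = -2·12 + -2·4 = -32
  a_7 = -2·-32 + -2·12 = 40
  a_8 = -2·40 + -2·-32 = -16
  a_9 = -2·-16 + -2·40 = -48
  a_10 = -2·-48 + -2·-16 = 128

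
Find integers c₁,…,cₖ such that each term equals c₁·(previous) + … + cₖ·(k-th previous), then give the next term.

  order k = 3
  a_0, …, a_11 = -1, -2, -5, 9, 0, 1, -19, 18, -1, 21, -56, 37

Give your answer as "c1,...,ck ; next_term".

  a_3 = -1·-5 + -1·-2 + -2·-1 = 9
  a_4 = -1·9 + -1·-5 + -2·-2 = 0
  a_5 = -1·0 + -1·9 + -2·-5 = 1
  a_6 = -1·1 + -1·0 + -2·9 = -19
  a_7 = -1·-19 + -1·1 + -2·0 = 18
  a_8 = -1·18 + -1·-19 + -2·1 = -1
  a_9 = -1·-1 + -1·18 + -2·-19 = 21
  a_10 = -1·21 + -1·-1 + -2·18 = -56
  a_11 = -1·-56 + -1·21 + -2·-1 = 37
  a_12 = -1·37 + -1·-56 + -2·21 = -23

-1,-1,-2 ; -23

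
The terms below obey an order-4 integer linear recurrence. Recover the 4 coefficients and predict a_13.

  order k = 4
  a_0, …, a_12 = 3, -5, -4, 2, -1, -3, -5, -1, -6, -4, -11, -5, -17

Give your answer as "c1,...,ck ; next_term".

  a_4 = 0·2 + 1·-4 + 0·-5 + 1·3 = -1
  a_5 = 0·-1 + 1·2 + 0·-4 + 1·-5 = -3
  a_6 = 0·-3 + 1·-1 + 0·2 + 1·-4 = -5
  a_7 = 0·-5 + 1·-3 + 0·-1 + 1·2 = -1
  a_8 = 0·-1 + 1·-5 + 0·-3 + 1·-1 = -6
  a_9 = 0·-6 + 1·-1 + 0·-5 + 1·-3 = -4
  a_10 = 0·-4 + 1·-6 + 0·-1 + 1·-5 = -11
  a_11 = 0·-11 + 1·-4 + 0·-6 + 1·-1 = -5
  a_12 = 0·-5 + 1·-11 + 0·-4 + 1·-6 = -17
  a_13 = 0·-17 + 1·-5 + 0·-11 + 1·-4 = -9

0,1,0,1 ; -9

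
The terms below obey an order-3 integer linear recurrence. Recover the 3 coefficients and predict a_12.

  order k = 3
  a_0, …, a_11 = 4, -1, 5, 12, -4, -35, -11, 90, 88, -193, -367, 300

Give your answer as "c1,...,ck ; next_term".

1,-3,1 ; 1208

  a_3 = 1·5 + -3·-1 + 1·4 = 12
  a_4 = 1·12 + -3·5 + 1·-1 = -4
  a_5 = 1·-4 + -3·12 + 1·5 = -35
  a_6 = 1·-35 + -3·-4 + 1·12 = -11
  a_7 = 1·-11 + -3·-35 + 1·-4 = 90
  a_8 = 1·90 + -3·-11 + 1·-35 = 88
  a_9 = 1·88 + -3·90 + 1·-11 = -193
  a_10 = 1·-193 + -3·88 + 1·90 = -367
  a_11 = 1·-367 + -3·-193 + 1·88 = 300
  a_12 = 1·300 + -3·-367 + 1·-193 = 1208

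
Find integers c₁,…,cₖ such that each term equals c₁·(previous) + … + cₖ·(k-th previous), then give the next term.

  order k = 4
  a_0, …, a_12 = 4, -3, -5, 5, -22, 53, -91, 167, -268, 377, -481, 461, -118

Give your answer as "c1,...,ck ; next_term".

-2,0,0,-3 ; -895

  a_4 = -2·5 + 0·-5 + 0·-3 + -3·4 = -22
  a_5 = -2·-22 + 0·5 + 0·-5 + -3·-3 = 53
  a_6 = -2·53 + 0·-22 + 0·5 + -3·-5 = -91
  a_7 = -2·-91 + 0·53 + 0·-22 + -3·5 = 167
  a_8 = -2·167 + 0·-91 + 0·53 + -3·-22 = -268
  a_9 = -2·-268 + 0·167 + 0·-91 + -3·53 = 377
  a_10 = -2·377 + 0·-268 + 0·167 + -3·-91 = -481
  a_11 = -2·-481 + 0·377 + 0·-268 + -3·167 = 461
  a_12 = -2·461 + 0·-481 + 0·377 + -3·-268 = -118
  a_13 = -2·-118 + 0·461 + 0·-481 + -3·377 = -895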